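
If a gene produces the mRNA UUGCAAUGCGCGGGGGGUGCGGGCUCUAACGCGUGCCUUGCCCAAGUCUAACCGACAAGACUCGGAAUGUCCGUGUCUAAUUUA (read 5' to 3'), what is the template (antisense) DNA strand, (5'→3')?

Replace U with T to get the coding DNA strand: TTGCAATGCGCGGGGGGTGCGGGCTCTAACGCGTGCCTTGCCCAAGTCTAACCGACAAGACTCGGAATGTCCGTGTCTAATTTA. The template strand is its reverse complement (complement AACGTTACGCGCCCCCCACGCCCGAGATTGCGCACGGAACGGGTTCAGATTGGCTGTTCTGAGCCTTACAGGCACAGATTAAAT, then reverse).

5'-TAAATTAGACACGGACATTCCGAGTCTTGTCGGTTAGACTTGGGCAAGGCACGCGTTAGAGCCCGCACCCCCCGCGCATTGCAA-3'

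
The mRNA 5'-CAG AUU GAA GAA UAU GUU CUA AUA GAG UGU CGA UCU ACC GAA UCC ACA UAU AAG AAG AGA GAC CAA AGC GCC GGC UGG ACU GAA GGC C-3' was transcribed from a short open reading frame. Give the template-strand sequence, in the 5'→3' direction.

5'-GGCCTTCAGTCCAGCCGGCGCTTTGGTCTCTCTTCTTATATGTGGATTCGGTAGATCGACACTCTATTAGAACATATTCTTCAATCTG-3'

Replace U with T to get the coding DNA strand: CAGATTGAAGAATATGTTCTAATAGAGTGTCGATCTACCGAATCCACATATAAGAAGAGAGACCAAAGCGCCGGCTGGACTGAAGGCC. The template strand is its reverse complement (complement GTCTAACTTCTTATACAAGATTATCTCACAGCTAGATGGCTTAGGTGTATATTCTTCTCTCTGGTTTCGCGGCCGACCTGACTTCCGG, then reverse).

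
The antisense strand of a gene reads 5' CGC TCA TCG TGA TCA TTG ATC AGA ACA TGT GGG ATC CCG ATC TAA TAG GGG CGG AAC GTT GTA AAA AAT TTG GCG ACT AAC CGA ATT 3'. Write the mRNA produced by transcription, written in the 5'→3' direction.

The mRNA has the sequence of the coding strand (reverse complement of the template) with T→U. Reverse complement of CGCTCATCGTGATCATTGATCAGAACATGTGGGATCCCGATCTAATAGGGGCGGAACGTTGTAAAAAATTTGGCGACTAACCGAATT is AATTCGGTTAGTCGCCAAATTTTTTACAACGTTCCGCCCCTATTAGATCGGGATCCCACATGTTCTGATCAATGATCACGATGAGCG; then T→U.

5'-AAUUCGGUUAGUCGCCAAAUUUUUUACAACGUUCCGCCCCUAUUAGAUCGGGAUCCCACAUGUUCUGAUCAAUGAUCACGAUGAGCG-3'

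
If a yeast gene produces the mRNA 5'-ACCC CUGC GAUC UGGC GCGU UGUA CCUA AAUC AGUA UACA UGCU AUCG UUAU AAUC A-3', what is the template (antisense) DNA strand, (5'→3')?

5′-TGATTATAACGATAGCATGTATACTGATTTAGGTACAACGCGCCAGATCGCAGGGGT-3′

Replace U with T to get the coding DNA strand: ACCCCTGCGATCTGGCGCGTTGTACCTAAATCAGTATACATGCTATCGTTATAATCA. The template strand is its reverse complement (complement TGGGGACGCTAGACCGCGCAACATGGATTTAGTCATATGTACGATAGCAATATTAGT, then reverse).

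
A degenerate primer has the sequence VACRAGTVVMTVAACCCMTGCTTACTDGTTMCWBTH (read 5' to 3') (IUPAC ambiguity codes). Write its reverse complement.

5'-DAVWGKAACHAGTAAGCAKGGGTTBAKBBACTYGTB-3'

Standard pairs A↔T, G↔C; ambiguity codes pair R↔Y, M↔K, W↔W, B↔V, D↔H. Complement (BTGYTCABBKABTTGGGKACGAATGAHCAAKGWVAD), then reverse for 5'→3'.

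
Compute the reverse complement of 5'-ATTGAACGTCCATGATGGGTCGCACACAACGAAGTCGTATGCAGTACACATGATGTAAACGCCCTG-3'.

Complement each base (A↔T, G↔C): TAACTTGCAGGTACTACCCAGCGTGTGTTGCTTCAGCATACGTCATGTGTACTACATTTGCGGGAC. Then reverse.

5'-CAGGGCGTTTACATCATGTGTACTGCATACGACTTCGTTGTGTGCGACCCATCATGGACGTTCAAT-3'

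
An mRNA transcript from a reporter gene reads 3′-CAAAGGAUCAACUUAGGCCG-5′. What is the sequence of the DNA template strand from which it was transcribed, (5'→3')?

5'-GTTTCCTAGTTGAATCCGGC-3'

Written 5'→3' the mRNA is GCCGGAUUCAACUAGGAAAC, so the coding DNA strand is GCCGGATTCAACTAGGAAAC. The template is its reverse complement.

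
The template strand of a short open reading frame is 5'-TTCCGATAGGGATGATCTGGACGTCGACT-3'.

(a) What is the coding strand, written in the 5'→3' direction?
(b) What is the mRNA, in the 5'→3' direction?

(a) 5'-AGTCGACGTCCAGATCATCCCTATCGGAA-3'
(b) 5'-AGUCGACGUCCAGAUCAUCCCUAUCGGAA-3'

(a) The coding strand is the reverse complement of the template: complement AAGGCTATCCCTACTAGACCTGCAGCTGA, then reverse.
(b) mRNA has the coding-strand sequence with T→U.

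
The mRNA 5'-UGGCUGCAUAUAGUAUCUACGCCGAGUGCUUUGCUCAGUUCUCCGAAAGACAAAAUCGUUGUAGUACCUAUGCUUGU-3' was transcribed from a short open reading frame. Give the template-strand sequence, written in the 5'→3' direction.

Replace U with T to get the coding DNA strand: TGGCTGCATATAGTATCTACGCCGAGTGCTTTGCTCAGTTCTCCGAAAGACAAAATCGTTGTAGTACCTATGCTTGT. The template strand is its reverse complement (complement ACCGACGTATATCATAGATGCGGCTCACGAAACGAGTCAAGAGGCTTTCTGTTTTAGCAACATCATGGATACGAACA, then reverse).

5'-ACAAGCATAGGTACTACAACGATTTTGTCTTTCGGAGAACTGAGCAAAGCACTCGGCGTAGATACTATATGCAGCCA-3'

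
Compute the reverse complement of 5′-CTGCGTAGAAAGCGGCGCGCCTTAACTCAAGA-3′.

Reading the sequence 3'→5' and pairing each base (A↔T, G↔C) gives the reverse complement directly.

5′-TCTTGAGTTAAGGCGCGCCGCTTTCTACGCAG-3′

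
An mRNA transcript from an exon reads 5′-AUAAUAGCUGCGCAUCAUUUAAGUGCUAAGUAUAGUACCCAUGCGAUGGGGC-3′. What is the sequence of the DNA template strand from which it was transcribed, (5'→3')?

5′-GCCCCATCGCATGGGTACTATACTTAGCACTTAAATGATGCGCAGCTATTAT-3′

Replace U with T to get the coding DNA strand: ATAATAGCTGCGCATCATTTAAGTGCTAAGTATAGTACCCATGCGATGGGGC. The template strand is its reverse complement (complement TATTATCGACGCGTAGTAAATTCACGATTCATATCATGGGTACGCTACCCCG, then reverse).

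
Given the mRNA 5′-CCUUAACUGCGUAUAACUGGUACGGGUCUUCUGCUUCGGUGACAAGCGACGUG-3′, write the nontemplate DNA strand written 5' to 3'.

5'-CCTTAACTGCGTATAACTGGTACGGGTCTTCTGCTTCGGTGACAAGCGACGTG-3'

The coding DNA strand has the same 5'→3' sequence as the mRNA with U replaced by T.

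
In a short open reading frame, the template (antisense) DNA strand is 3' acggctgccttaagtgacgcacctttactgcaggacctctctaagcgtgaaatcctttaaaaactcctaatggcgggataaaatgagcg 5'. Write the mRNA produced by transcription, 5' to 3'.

5'-UGCCGACGGAAUUCACUGCGUGGAAAUGACGUCCUGGAGAGAUUCGCACUUUAGGAAAUUUUUGAGGAUUACCGCCCUAUUUUACUCGC-3'

Reading the template 3'→5' as shown, RNA polymerase pairs each base (A→U, T→A, G↔C) to build mRNA 5'→3' directly.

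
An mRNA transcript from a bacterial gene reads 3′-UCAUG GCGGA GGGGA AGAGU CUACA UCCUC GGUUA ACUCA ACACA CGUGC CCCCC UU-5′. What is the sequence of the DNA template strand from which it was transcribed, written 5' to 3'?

5'-AGTACCGCCTCCCCTTCTCAGATGTAGGAGCCAATTGAGTTGTGTGCACGGGGGGAA-3'

Written 5'→3' the mRNA is UUCCCCCCGUGCACACAACUCAAUUGGCUCCUACAUCUGAGAAGGGGAGGCGGUACU, so the coding DNA strand is TTCCCCCCGTGCACACAACTCAATTGGCTCCTACATCTGAGAAGGGGAGGCGGTACT. The template is its reverse complement.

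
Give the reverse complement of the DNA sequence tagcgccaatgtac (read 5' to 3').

Complement each base (A↔T, G↔C): ATCGCGGTTACATG. Then reverse.

5'-GTACATTGGCGCTA-3'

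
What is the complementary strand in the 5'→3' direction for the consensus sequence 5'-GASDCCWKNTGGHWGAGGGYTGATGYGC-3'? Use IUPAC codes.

5'-GCRCATCARCCCTCWDCCANMWGGHSTC-3'

Standard pairs A↔T, G↔C; ambiguity codes pair Y↔R, K↔M, W↔W, S↔S, D↔H, N↔N. Complement (CTSHGGWMNACCDWCTCCCRACTACRCG), then reverse for 5'→3'.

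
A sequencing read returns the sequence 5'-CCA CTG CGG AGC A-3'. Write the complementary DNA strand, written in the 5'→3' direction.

Pairing A↔T and G↔C gives GGTGACGCCTCGT, running 3'→5'. Reverse for the 5'→3' convention.

5'-TGCTCCGCAGTGG-3'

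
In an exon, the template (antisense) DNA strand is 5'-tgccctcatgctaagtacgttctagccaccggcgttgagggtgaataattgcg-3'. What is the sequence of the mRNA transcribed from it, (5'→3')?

5'-CGCAAUUAUUCACCCUCAACGCCGGUGGCUAGAACGUACUUAGCAUGAGGGCA-3'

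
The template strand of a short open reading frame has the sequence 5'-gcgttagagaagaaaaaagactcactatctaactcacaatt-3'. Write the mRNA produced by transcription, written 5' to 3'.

The mRNA has the sequence of the coding strand (reverse complement of the template) with T→U. Reverse complement of GCGTTAGAGAAGAAAAAAGACTCACTATCTAACTCACAATT is AATTGTGAGTTAGATAGTGAGTCTTTTTTCTTCTCTAACGC; then T→U.

5'-AAUUGUGAGUUAGAUAGUGAGUCUUUUUUCUUCUCUAACGC-3'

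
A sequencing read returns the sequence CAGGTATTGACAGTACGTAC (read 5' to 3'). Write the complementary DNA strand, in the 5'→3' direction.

5'-GTACGTACTGTCAATACCTG-3'

The complement of CAGGTATTGACAGTACGTAC is GTCCATAACTGTCATGCATG (A↔T, G↔C). DNA strands are antiparallel, so the complementary strand runs 3'→5'; reversing gives the 5'→3' form.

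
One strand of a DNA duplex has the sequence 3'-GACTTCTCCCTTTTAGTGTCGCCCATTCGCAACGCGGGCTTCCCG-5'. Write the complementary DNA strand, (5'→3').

The strand is given 3'→5', so its complement runs 5'→3' in the same left-to-right order: pair each base A↔T, G↔C.

5'-CTGAAGAGGGAAAATCACAGCGGGTAAGCGTTGCGCCCGAAGGGC-3'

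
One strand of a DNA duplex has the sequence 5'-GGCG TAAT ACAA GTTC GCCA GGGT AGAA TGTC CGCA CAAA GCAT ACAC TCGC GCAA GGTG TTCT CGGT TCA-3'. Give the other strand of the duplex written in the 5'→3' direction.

5′-TGAACCGAGAACACCTTGCGCGAGTGTATGCTTTGTGCGGACATTCTACCCTGGCGAACTTGTATTACGCC-3′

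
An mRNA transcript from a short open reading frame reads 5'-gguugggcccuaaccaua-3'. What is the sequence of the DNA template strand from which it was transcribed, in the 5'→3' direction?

5′-TATGGTTAGGGCCCAACC-3′

Replace U with T to get the coding DNA strand: GGTTGGGCCCTAACCATA. The template strand is its reverse complement (complement CCAACCCGGGATTGGTAT, then reverse).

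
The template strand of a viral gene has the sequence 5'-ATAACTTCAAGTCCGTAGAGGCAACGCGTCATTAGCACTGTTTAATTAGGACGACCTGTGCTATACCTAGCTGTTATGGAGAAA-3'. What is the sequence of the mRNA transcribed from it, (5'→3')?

RNA polymerase reads the template 3'→5' and synthesizes mRNA 5'→3' by base-pairing (A→U, T→A, G↔C). The complement of the template is TATTGAAGTTCAGGCATCTCCGTTGCGCAGTAATCGTGACAAATTAATCCTGCTGGACACGATATGGATCGACAATACCTCTTT; antiparallel, so 5'→3' the coding strand is TTTCTCCATAACAGCTAGGTATAGCACAGGTCGTCCTAATTAAACAGTGCTAATGACGCGTTGCCTCTACGGACTTGAAGTTAT. Replace T with U for the mRNA.

5'-UUUCUCCAUAACAGCUAGGUAUAGCACAGGUCGUCCUAAUUAAACAGUGCUAAUGACGCGUUGCCUCUACGGACUUGAAGUUAU-3'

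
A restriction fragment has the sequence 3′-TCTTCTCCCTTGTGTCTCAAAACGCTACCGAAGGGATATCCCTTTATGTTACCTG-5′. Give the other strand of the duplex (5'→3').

5′-AGAAGAGGGAACACAGAGTTTTGCGATGGCTTCCCTATAGGGAAATACAATGGAC-3′

The strand is given 3'→5', so its complement runs 5'→3' in the same left-to-right order: pair each base A↔T, G↔C.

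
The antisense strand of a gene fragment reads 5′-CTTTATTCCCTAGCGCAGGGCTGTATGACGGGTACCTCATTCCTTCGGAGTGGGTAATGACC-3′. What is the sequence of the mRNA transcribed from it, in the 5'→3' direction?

5'-GGUCAUUACCCACUCCGAAGGAAUGAGGUACCCGUCAUACAGCCCUGCGCUAGGGAAUAAAG-3'

The mRNA has the sequence of the coding strand (reverse complement of the template) with T→U. Reverse complement of CTTTATTCCCTAGCGCAGGGCTGTATGACGGGTACCTCATTCCTTCGGAGTGGGTAATGACC is GGTCATTACCCACTCCGAAGGAATGAGGTACCCGTCATACAGCCCTGCGCTAGGGAATAAAG; then T→U.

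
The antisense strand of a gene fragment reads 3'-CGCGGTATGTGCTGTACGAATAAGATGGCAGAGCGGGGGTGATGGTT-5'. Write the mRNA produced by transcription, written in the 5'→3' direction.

5'-GCGCCAUACACGACAUGCUUAUUCUACCGUCUCGCCCCCACUACCAA-3'

Reading the template 3'→5' as shown, RNA polymerase pairs each base (A→U, T→A, G↔C) to build mRNA 5'→3' directly.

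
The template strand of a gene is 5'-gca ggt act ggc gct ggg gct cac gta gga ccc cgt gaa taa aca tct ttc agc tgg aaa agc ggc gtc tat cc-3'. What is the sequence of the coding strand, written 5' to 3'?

5'-GGATAGACGCCGCTTTTCCAGCTGAAAGATGTTTATTCACGGGGTCCTACGTGAGCCCCAGCGCCAGTACCTGC-3'

The coding strand is complementary and antiparallel to the template: take the complement (A↔T, G↔C) and reverse.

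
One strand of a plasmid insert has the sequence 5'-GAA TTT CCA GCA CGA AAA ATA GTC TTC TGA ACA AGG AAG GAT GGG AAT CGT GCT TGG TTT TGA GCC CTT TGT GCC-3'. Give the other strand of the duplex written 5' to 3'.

Pairing A↔T and G↔C gives CTTAAAGGTCGTGCTTTTTATCAGAAGACTTGTTCCTTCCTACCCTTAGCACGAACCAAAACTCGGGAAACACGG, running 3'→5'. Reverse for the 5'→3' convention.

5'-GGCACAAAGGGCTCAAAACCAAGCACGATTCCCATCCTTCCTTGTTCAGAAGACTATTTTTCGTGCTGGAAATTC-3'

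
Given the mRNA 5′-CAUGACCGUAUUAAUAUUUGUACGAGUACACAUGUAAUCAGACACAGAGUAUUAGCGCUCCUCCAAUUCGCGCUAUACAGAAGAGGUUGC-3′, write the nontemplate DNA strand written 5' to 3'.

5'-CATGACCGTATTAATATTTGTACGAGTACACATGTAATCAGACACAGAGTATTAGCGCTCCTCCAATTCGCGCTATACAGAAGAGGTTGC-3'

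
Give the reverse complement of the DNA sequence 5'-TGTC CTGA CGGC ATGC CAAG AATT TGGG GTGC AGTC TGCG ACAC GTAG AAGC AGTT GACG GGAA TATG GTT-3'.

5'-AACCATATTCCCGTCAACTGCTTCTACGTGTCGCAGACTGCACCCCAAATTCTTGGCATGCCGTCAGGACA-3'

Reading the sequence 3'→5' and pairing each base (A↔T, G↔C) gives the reverse complement directly.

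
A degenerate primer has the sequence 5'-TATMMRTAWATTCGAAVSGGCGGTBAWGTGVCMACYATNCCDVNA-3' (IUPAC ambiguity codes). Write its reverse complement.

5'-TNBHGGNATRGTKGBCACWTVACCGCCSBTTCGAATWTAYKKATA-3'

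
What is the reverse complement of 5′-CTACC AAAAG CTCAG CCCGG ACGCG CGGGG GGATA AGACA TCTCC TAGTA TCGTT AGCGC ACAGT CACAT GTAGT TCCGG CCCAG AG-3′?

Reading the sequence 3'→5' and pairing each base (A↔T, G↔C) gives the reverse complement directly.

5'-CTCTGGGCCGGAACTACATGTGACTGTGCGCTAACGATACTAGGAGATGTCTTATCCCCCCGCGCGTCCGGGCTGAGCTTTTGGTAG-3'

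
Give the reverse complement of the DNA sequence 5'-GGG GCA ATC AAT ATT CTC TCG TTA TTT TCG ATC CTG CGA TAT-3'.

Reading the sequence 3'→5' and pairing each base (A↔T, G↔C) gives the reverse complement directly.

5'-ATATCGCAGGATCGAAAATAACGAGAGAATATTGATTGCCCC-3'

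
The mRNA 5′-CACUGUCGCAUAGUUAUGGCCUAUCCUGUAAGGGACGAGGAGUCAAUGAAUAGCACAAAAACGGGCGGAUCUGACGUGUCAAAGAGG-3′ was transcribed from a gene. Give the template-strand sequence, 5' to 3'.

Replace U with T to get the coding DNA strand: CACTGTCGCATAGTTATGGCCTATCCTGTAAGGGACGAGGAGTCAATGAATAGCACAAAAACGGGCGGATCTGACGTGTCAAAGAGG. The template strand is its reverse complement (complement GTGACAGCGTATCAATACCGGATAGGACATTCCCTGCTCCTCAGTTACTTATCGTGTTTTTGCCCGCCTAGACTGCACAGTTTCTCC, then reverse).

5'-CCTCTTTGACACGTCAGATCCGCCCGTTTTTGTGCTATTCATTGACTCCTCGTCCCTTACAGGATAGGCCATAACTATGCGACAGTG-3'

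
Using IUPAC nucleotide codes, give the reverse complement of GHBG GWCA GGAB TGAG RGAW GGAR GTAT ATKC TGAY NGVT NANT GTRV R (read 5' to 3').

Standard pairs A↔T, G↔C; ambiguity codes pair R↔Y, K↔M, W↔W, B↔V, H↔D, N↔N. Complement (CDVCCWGTCCTVACTCYCTWCCTYCATATAMGACTRNCBANTNACAYBY), then reverse for 5'→3'.

5'-YBYACANTNABCNRTCAGMATATACYTCCWTCYCTCAVTCCTGWCCVDC-3'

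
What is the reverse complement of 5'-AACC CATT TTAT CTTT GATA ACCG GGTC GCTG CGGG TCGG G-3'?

Reading the sequence 3'→5' and pairing each base (A↔T, G↔C) gives the reverse complement directly.

5'-CCCGACCCGCAGCGACCCGGTTATCAAAGATAAAATGGGTT-3'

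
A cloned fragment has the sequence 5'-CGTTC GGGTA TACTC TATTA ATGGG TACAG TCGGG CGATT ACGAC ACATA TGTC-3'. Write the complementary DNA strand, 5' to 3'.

5′-GACATATGTGTCGTAATCGCCCGACTGTACCCATTAATAGAGTATACCCGAACG-3′

The complement of CGTTCGGGTATACTCTATTAATGGGTACAGTCGGGCGATTACGACACATATGTC is GCAAGCCCATATGAGATAATTACCCATGTCAGCCCGCTAATGCTGTGTATACAG (A↔T, G↔C). DNA strands are antiparallel, so the complementary strand runs 3'→5'; reversing gives the 5'→3' form.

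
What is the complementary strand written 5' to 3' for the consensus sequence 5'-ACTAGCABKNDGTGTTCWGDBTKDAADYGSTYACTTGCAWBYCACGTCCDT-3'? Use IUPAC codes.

5'-AHGGACGTGRVWTGCAAGTRASCRHTTHMAVHCWGAACACHNMVTGCTAGT-3'

Standard pairs A↔T, G↔C; ambiguity codes pair Y↔R, K↔M, W↔W, S↔S, B↔V, D↔H, N↔N. Complement (TGATCGTVMNHCACAAGWCHVAMHTTHRCSARTGAACGTWVRGTGCAGGHA), then reverse for 5'→3'.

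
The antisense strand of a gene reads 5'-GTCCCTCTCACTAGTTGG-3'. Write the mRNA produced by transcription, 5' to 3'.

5'-CCAACUAGUGAGAGGGAC-3'

RNA polymerase reads the template 3'→5' and synthesizes mRNA 5'→3' by base-pairing (A→U, T→A, G↔C). The complement of the template is CAGGGAGAGTGATCAACC; antiparallel, so 5'→3' the coding strand is CCAACTAGTGAGAGGGAC. Replace T with U for the mRNA.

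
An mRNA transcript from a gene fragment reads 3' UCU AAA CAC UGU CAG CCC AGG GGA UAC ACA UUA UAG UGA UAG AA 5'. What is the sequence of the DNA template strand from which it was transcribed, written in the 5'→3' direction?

Written 5'→3' the mRNA is AAGAUAGUGAUAUUACACAUAGGGGACCCGACUGUCACAAAUCU, so the coding DNA strand is AAGATAGTGATATTACACATAGGGGACCCGACTGTCACAAATCT. The template is its reverse complement.

5'-AGATTTGTGACAGTCGGGTCCCCTATGTGTAATATCACTATCTT-3'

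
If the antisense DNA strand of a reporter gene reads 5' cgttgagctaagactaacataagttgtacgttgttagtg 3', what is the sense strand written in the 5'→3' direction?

The coding strand is complementary and antiparallel to the template: take the complement (A↔T, G↔C) and reverse.

5'-CACTAACAACGTACAACTTATGTTAGTCTTAGCTCAACG-3'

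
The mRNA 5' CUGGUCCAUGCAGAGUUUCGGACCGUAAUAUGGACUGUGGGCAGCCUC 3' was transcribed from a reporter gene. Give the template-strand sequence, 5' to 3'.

5'-GAGGCTGCCCACAGTCCATATTACGGTCCGAAACTCTGCATGGACCAG-3'

Replace U with T to get the coding DNA strand: CTGGTCCATGCAGAGTTTCGGACCGTAATATGGACTGTGGGCAGCCTC. The template strand is its reverse complement (complement GACCAGGTACGTCTCAAAGCCTGGCATTATACCTGACACCCGTCGGAG, then reverse).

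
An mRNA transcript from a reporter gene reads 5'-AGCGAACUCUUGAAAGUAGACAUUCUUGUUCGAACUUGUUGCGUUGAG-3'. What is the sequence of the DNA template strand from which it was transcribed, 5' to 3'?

5'-CTCAACGCAACAAGTTCGAACAAGAATGTCTACTTTCAAGAGTTCGCT-3'

Replace U with T to get the coding DNA strand: AGCGAACTCTTGAAAGTAGACATTCTTGTTCGAACTTGTTGCGTTGAG. The template strand is its reverse complement (complement TCGCTTGAGAACTTTCATCTGTAAGAACAAGCTTGAACAACGCAACTC, then reverse).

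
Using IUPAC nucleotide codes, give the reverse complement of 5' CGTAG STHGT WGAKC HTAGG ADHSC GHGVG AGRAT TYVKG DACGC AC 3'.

5'-GTGCGTHCMBRAATYCTCBCDCGSDHTCCTADGMTCWACDASCTACG-3'

Standard pairs A↔T, G↔C; ambiguity codes pair R↔Y, K↔M, W↔W, S↔S, D↔H, V↔B. Complement (GCATCSADCAWCTMGDATCCTHDSGCDCBCTCYTAARBMCHTGCGTG), then reverse for 5'→3'.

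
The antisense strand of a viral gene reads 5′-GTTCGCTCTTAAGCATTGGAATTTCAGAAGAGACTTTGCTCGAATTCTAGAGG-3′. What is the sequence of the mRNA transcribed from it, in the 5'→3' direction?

5'-CCUCUAGAAUUCGAGCAAAGUCUCUUCUGAAAUUCCAAUGCUUAAGAGCGAAC-3'

The mRNA has the sequence of the coding strand (reverse complement of the template) with T→U. Reverse complement of GTTCGCTCTTAAGCATTGGAATTTCAGAAGAGACTTTGCTCGAATTCTAGAGG is CCTCTAGAATTCGAGCAAAGTCTCTTCTGAAATTCCAATGCTTAAGAGCGAAC; then T→U.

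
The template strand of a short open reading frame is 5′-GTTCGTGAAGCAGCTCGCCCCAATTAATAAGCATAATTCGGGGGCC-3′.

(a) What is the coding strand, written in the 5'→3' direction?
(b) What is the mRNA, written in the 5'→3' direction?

(a) 5'-GGCCCCCGAATTATGCTTATTAATTGGGGCGAGCTGCTTCACGAAC-3'
(b) 5'-GGCCCCCGAAUUAUGCUUAUUAAUUGGGGCGAGCUGCUUCACGAAC-3'

(a) The coding strand is the reverse complement of the template: complement CAAGCACTTCGTCGAGCGGGGTTAATTATTCGTATTAAGCCCCCGG, then reverse.
(b) mRNA has the coding-strand sequence with T→U.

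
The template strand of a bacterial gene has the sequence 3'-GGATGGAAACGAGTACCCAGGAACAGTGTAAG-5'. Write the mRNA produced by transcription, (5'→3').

Reading the template 3'→5' as shown, RNA polymerase pairs each base (A→U, T→A, G↔C) to build mRNA 5'→3' directly.

5'-CCUACCUUUGCUCAUGGGUCCUUGUCACAUUC-3'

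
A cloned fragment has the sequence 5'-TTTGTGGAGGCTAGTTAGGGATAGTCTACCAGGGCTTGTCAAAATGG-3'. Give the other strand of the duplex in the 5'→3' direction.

5'-CCATTTTGACAAGCCCTGGTAGACTATCCCTAACTAGCCTCCACAAA-3'

The complement of TTTGTGGAGGCTAGTTAGGGATAGTCTACCAGGGCTTGTCAAAATGG is AAACACCTCCGATCAATCCCTATCAGATGGTCCCGAACAGTTTTACC (A↔T, G↔C). DNA strands are antiparallel, so the complementary strand runs 3'→5'; reversing gives the 5'→3' form.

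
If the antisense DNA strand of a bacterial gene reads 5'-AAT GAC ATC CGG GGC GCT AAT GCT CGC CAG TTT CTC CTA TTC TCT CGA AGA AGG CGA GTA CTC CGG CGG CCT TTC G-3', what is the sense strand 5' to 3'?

The coding strand is complementary and antiparallel to the template: take the complement (A↔T, G↔C) and reverse.

5'-CGAAAGGCCGCCGGAGTACTCGCCTTCTTCGAGAGAATAGGAGAAACTGGCGAGCATTAGCGCCCCGGATGTCATT-3'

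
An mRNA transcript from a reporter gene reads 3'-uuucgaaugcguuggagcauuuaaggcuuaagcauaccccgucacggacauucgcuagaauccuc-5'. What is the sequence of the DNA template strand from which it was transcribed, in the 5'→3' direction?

Written 5'→3' the mRNA is CUCCUAAGAUCGCUUACAGGCACUGCCCCAUACGAAUUCGGAAUUUACGAGGUUGCGUAAGCUUU, so the coding DNA strand is CTCCTAAGATCGCTTACAGGCACTGCCCCATACGAATTCGGAATTTACGAGGTTGCGTAAGCTTT. The template is its reverse complement.

5'-AAAGCTTACGCAACCTCGTAAATTCCGAATTCGTATGGGGCAGTGCCTGTAAGCGATCTTAGGAG-3'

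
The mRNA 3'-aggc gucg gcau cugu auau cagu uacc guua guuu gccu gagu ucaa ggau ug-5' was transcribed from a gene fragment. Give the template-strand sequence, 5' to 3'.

5'-TCCGCAGCCGTAGACATATAGTCAATGGCAATCAAACGGACTCAAGTTCCTAAC-3'

Written 5'→3' the mRNA is GUUAGGAACUUGAGUCCGUUUGAUUGCCAUUGACUAUAUGUCUACGGCUGCGGA, so the coding DNA strand is GTTAGGAACTTGAGTCCGTTTGATTGCCATTGACTATATGTCTACGGCTGCGGA. The template is its reverse complement.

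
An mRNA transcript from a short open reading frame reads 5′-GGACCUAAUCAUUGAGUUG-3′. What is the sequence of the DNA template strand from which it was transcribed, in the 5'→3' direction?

Replace U with T to get the coding DNA strand: GGACCTAATCATTGAGTTG. The template strand is its reverse complement (complement CCTGGATTAGTAACTCAAC, then reverse).

5'-CAACTCAATGATTAGGTCC-3'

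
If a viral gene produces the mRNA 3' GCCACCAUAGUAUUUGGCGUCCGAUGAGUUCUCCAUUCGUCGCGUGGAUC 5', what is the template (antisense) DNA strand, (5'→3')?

Written 5'→3' the mRNA is CUAGGUGCGCUGCUUACCUCUUGAGUAGCCUGCGGUUUAUGAUACCACCG, so the coding DNA strand is CTAGGTGCGCTGCTTACCTCTTGAGTAGCCTGCGGTTTATGATACCACCG. The template is its reverse complement.

5'-CGGTGGTATCATAAACCGCAGGCTACTCAAGAGGTAAGCAGCGCACCTAG-3'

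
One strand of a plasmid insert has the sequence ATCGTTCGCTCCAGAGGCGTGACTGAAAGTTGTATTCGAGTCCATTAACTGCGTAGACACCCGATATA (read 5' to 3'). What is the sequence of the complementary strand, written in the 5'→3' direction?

5'-TATATCGGGTGTCTACGCAGTTAATGGACTCGAATACAACTTTCAGTCACGCCTCTGGAGCGAACGAT-3'

Pairing A↔T and G↔C gives TAGCAAGCGAGGTCTCCGCACTGACTTTCAACATAAGCTCAGGTAATTGACGCATCTGTGGGCTATAT, running 3'→5'. Reverse for the 5'→3' convention.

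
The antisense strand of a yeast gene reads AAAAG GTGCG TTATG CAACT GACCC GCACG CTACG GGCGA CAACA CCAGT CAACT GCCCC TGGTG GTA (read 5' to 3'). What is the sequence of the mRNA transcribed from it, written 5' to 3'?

5'-UACCACCAGGGGCAGUUGACUGGUGUUGUCGCCCGUAGCGUGCGGGUCAGUUGCAUAACGCACCUUUU-3'

The mRNA has the sequence of the coding strand (reverse complement of the template) with T→U. Reverse complement of AAAAGGTGCGTTATGCAACTGACCCGCACGCTACGGGCGACAACACCAGTCAACTGCCCCTGGTGGTA is TACCACCAGGGGCAGTTGACTGGTGTTGTCGCCCGTAGCGTGCGGGTCAGTTGCATAACGCACCTTTT; then T→U.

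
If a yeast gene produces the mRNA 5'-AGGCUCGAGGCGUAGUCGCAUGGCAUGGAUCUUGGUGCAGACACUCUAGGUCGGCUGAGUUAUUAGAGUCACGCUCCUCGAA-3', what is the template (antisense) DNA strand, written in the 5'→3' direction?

5′-TTCGAGGAGCGTGACTCTAATAACTCAGCCGACCTAGAGTGTCTGCACCAAGATCCATGCCATGCGACTACGCCTCGAGCCT-3′

Replace U with T to get the coding DNA strand: AGGCTCGAGGCGTAGTCGCATGGCATGGATCTTGGTGCAGACACTCTAGGTCGGCTGAGTTATTAGAGTCACGCTCCTCGAA. The template strand is its reverse complement (complement TCCGAGCTCCGCATCAGCGTACCGTACCTAGAACCACGTCTGTGAGATCCAGCCGACTCAATAATCTCAGTGCGAGGAGCTT, then reverse).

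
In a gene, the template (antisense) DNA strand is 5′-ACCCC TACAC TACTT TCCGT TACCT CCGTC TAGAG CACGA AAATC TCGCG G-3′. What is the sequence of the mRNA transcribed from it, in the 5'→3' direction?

5′-CCGCGAGAUUUUCGUGCUCUAGACGGAGGUAACGGAAAGUAGUGUAGGGGU-3′

RNA polymerase reads the template 3'→5' and synthesizes mRNA 5'→3' by base-pairing (A→U, T→A, G↔C). The complement of the template is TGGGGATGTGATGAAAGGCAATGGAGGCAGATCTCGTGCTTTTAGAGCGCC; antiparallel, so 5'→3' the coding strand is CCGCGAGATTTTCGTGCTCTAGACGGAGGTAACGGAAAGTAGTGTAGGGGT. Replace T with U for the mRNA.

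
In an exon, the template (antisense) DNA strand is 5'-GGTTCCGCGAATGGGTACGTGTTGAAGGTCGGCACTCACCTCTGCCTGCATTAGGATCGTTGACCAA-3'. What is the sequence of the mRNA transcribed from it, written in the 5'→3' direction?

5′-UUGGUCAACGAUCCUAAUGCAGGCAGAGGUGAGUGCCGACCUUCAACACGUACCCAUUCGCGGAACC-3′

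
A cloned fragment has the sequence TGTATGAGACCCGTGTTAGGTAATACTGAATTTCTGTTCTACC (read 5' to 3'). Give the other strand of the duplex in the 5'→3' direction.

Pairing A↔T and G↔C gives ACATACTCTGGGCACAATCCATTATGACTTAAAGACAAGATGG, running 3'→5'. Reverse for the 5'→3' convention.

5'-GGTAGAACAGAAATTCAGTATTACCTAACACGGGTCTCATACA-3'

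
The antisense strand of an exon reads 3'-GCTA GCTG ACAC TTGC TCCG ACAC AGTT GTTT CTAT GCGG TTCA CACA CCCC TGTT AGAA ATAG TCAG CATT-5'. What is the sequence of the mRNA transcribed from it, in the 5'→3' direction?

Reading the template 3'→5' as shown, RNA polymerase pairs each base (A→U, T→A, G↔C) to build mRNA 5'→3' directly.

5'-CGAUCGACUGUGAACGAGGCUGUGUCAACAAAGAUACGCCAAGUGUGUGGGGACAAUCUUUAUCAGUCGUAA-3'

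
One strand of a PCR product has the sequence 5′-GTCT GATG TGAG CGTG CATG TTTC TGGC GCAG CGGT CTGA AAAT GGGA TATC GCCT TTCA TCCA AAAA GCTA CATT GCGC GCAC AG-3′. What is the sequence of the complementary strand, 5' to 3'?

5′-CTGTGCGCGCAATGTAGCTTTTTGGATGAAAGGCGATATCCCATTTTCAGACCGCTGCGCCAGAAACATGCACGCTCACATCAGAC-3′

The complement of GTCTGATGTGAGCGTGCATGTTTCTGGCGCAGCGGTCTGAAAATGGGATATCGCCTTTCATCCAAAAAGCTACATTGCGCGCACAG is CAGACTACACTCGCACGTACAAAGACCGCGTCGCCAGACTTTTACCCTATAGCGGAAAGTAGGTTTTTCGATGTAACGCGCGTGTC (A↔T, G↔C). DNA strands are antiparallel, so the complementary strand runs 3'→5'; reversing gives the 5'→3' form.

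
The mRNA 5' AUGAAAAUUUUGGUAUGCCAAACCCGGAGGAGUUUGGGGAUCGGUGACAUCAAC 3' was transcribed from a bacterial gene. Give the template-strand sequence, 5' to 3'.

Replace U with T to get the coding DNA strand: ATGAAAATTTTGGTATGCCAAACCCGGAGGAGTTTGGGGATCGGTGACATCAAC. The template strand is its reverse complement (complement TACTTTTAAAACCATACGGTTTGGGCCTCCTCAAACCCCTAGCCACTGTAGTTG, then reverse).

5′-GTTGATGTCACCGATCCCCAAACTCCTCCGGGTTTGGCATACCAAAATTTTCAT-3′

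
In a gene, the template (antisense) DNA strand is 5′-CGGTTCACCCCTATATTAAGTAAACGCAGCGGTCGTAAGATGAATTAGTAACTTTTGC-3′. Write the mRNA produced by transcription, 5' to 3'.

5′-GCAAAAGUUACUAAUUCAUCUUACGACCGCUGCGUUUACUUAAUAUAGGGGUGAACCG-3′

RNA polymerase reads the template 3'→5' and synthesizes mRNA 5'→3' by base-pairing (A→U, T→A, G↔C). The complement of the template is GCCAAGTGGGGATATAATTCATTTGCGTCGCCAGCATTCTACTTAATCATTGAAAACG; antiparallel, so 5'→3' the coding strand is GCAAAAGTTACTAATTCATCTTACGACCGCTGCGTTTACTTAATATAGGGGTGAACCG. Replace T with U for the mRNA.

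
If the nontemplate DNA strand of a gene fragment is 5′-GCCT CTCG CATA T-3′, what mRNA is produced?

The mRNA is synthesized from the template strand, so it matches the coding strand with T replaced by U.

5'-GCCUCUCGCAUAU-3'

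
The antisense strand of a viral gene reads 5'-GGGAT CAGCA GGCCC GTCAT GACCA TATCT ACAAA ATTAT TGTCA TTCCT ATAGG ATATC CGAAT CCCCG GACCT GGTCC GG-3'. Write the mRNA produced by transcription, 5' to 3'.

5'-CCGGACCAGGUCCGGGGAUUCGGAUAUCCUAUAGGAAUGACAAUAAUUUUGUAGAUAUGGUCAUGACGGGCCUGCUGAUCCC-3'

RNA polymerase reads the template 3'→5' and synthesizes mRNA 5'→3' by base-pairing (A→U, T→A, G↔C). The complement of the template is CCCTAGTCGTCCGGGCAGTACTGGTATAGATGTTTTAATAACAGTAAGGATATCCTATAGGCTTAGGGGCCTGGACCAGGCC; antiparallel, so 5'→3' the coding strand is CCGGACCAGGTCCGGGGATTCGGATATCCTATAGGAATGACAATAATTTTGTAGATATGGTCATGACGGGCCTGCTGATCCC. Replace T with U for the mRNA.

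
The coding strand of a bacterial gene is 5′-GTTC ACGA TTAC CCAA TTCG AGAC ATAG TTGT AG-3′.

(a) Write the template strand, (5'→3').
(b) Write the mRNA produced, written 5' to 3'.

(a) The template strand is the reverse complement of the coding strand: complement CAAGTGCTAATGGGTTAAGCTCTGTATCAACATC, then reverse.
(b) mRNA matches the coding strand with T→U.

(a) 5'-CTACAACTATGTCTCGAATTGGGTAATCGTGAAC-3'
(b) 5'-GUUCACGAUUACCCAAUUCGAGACAUAGUUGUAG-3'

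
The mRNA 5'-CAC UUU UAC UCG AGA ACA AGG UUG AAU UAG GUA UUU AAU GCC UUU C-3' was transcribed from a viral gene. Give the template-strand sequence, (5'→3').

Replace U with T to get the coding DNA strand: CACTTTTACTCGAGAACAAGGTTGAATTAGGTATTTAATGCCTTTC. The template strand is its reverse complement (complement GTGAAAATGAGCTCTTGTTCCAACTTAATCCATAAATTACGGAAAG, then reverse).

5'-GAAAGGCATTAAATACCTAATTCAACCTTGTTCTCGAGTAAAAGTG-3'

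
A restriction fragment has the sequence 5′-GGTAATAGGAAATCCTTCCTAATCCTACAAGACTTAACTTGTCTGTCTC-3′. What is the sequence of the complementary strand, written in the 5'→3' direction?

5'-GAGACAGACAAGTTAAGTCTTGTAGGATTAGGAAGGATTTCCTATTACC-3'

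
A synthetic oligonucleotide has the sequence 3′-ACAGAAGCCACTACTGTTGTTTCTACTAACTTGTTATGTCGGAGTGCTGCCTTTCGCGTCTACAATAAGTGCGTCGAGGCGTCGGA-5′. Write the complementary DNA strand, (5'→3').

5'-TGTCTTCGGTGATGACAACAAAGATGATTGAACAATACAGCCTCACGACGGAAAGCGCAGATGTTATTCACGCAGCTCCGCAGCCT-3'

The strand is given 3'→5', so its complement runs 5'→3' in the same left-to-right order: pair each base A↔T, G↔C.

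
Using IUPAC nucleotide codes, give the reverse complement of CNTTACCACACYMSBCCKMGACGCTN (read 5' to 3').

Standard pairs A↔T, G↔C; ambiguity codes pair Y↔R, M↔K, S↔S, B↔V, N↔N. Complement (GNAATGGTGTGRKSVGGMKCTGCGAN), then reverse for 5'→3'.

5′-NAGCGTCKMGGVSKRGTGTGGTAANG-3′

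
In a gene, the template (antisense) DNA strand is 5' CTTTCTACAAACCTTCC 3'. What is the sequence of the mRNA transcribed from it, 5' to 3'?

RNA polymerase reads the template 3'→5' and synthesizes mRNA 5'→3' by base-pairing (A→U, T→A, G↔C). The complement of the template is GAAAGATGTTTGGAAGG; antiparallel, so 5'→3' the coding strand is GGAAGGTTTGTAGAAAG. Replace T with U for the mRNA.

5'-GGAAGGUUUGUAGAAAG-3'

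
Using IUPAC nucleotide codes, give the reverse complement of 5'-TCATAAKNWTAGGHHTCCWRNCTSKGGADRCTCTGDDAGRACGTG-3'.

5'-CACGTYCTHHCAGAGYHTCCMSAGNYWGGADDCCTAWNMTTATGA-3'

Standard pairs A↔T, G↔C; ambiguity codes pair R↔Y, K↔M, W↔W, S↔S, D↔H, N↔N. Complement (AGTATTMNWATCCDDAGGWYNGASMCCTHYGAGACHHTCYTGCAC), then reverse for 5'→3'.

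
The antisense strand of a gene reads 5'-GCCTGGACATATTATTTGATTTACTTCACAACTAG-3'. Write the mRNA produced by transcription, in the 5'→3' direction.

The mRNA has the sequence of the coding strand (reverse complement of the template) with T→U. Reverse complement of GCCTGGACATATTATTTGATTTACTTCACAACTAG is CTAGTTGTGAAGTAAATCAAATAATATGTCCAGGC; then T→U.

5'-CUAGUUGUGAAGUAAAUCAAAUAAUAUGUCCAGGC-3'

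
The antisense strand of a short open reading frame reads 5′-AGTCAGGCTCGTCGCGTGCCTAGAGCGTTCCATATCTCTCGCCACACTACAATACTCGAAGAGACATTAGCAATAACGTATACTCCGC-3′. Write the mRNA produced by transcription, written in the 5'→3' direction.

5'-GCGGAGUAUACGUUAUUGCUAAUGUCUCUUCGAGUAUUGUAGUGUGGCGAGAGAUAUGGAACGCUCUAGGCACGCGACGAGCCUGACU-3'

The mRNA has the sequence of the coding strand (reverse complement of the template) with T→U. Reverse complement of AGTCAGGCTCGTCGCGTGCCTAGAGCGTTCCATATCTCTCGCCACACTACAATACTCGAAGAGACATTAGCAATAACGTATACTCCGC is GCGGAGTATACGTTATTGCTAATGTCTCTTCGAGTATTGTAGTGTGGCGAGAGATATGGAACGCTCTAGGCACGCGACGAGCCTGACT; then T→U.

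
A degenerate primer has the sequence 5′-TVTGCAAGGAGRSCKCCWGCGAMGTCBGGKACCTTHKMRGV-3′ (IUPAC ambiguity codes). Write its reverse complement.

5'-BCYKMDAAGGTMCCVGACKTCGCWGGMGSYCTCCTTGCABA-3'

Standard pairs A↔T, G↔C; ambiguity codes pair R↔Y, M↔K, W↔W, S↔S, B↔V, H↔D. Complement (ABACGTTCCTCYSGMGGWCGCTKCAGVCCMTGGAADMKYCB), then reverse for 5'→3'.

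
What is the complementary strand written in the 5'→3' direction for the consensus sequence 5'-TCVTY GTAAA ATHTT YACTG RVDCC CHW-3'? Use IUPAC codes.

5'-WDGGGHBYCAGTRAADATTTTACRABGA-3'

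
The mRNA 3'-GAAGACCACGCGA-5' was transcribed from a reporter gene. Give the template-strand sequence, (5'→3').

5'-CTTCTGGTGCGCT-3'

Written 5'→3' the mRNA is AGCGCACCAGAAG, so the coding DNA strand is AGCGCACCAGAAG. The template is its reverse complement.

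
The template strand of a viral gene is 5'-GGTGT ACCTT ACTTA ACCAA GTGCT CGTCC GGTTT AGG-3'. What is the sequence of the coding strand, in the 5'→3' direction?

5'-CCTAAACCGGACGAGCACTTGGTTAAGTAAGGTACACC-3'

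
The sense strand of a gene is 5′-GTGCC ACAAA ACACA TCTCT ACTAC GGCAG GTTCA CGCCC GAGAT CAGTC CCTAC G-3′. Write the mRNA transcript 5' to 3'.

5'-GUGCCACAAAACACAUCUCUACUACGGCAGGUUCACGCCCGAGAUCAGUCCCUACG-3'

The mRNA is synthesized from the template strand, so it matches the coding strand with T replaced by U.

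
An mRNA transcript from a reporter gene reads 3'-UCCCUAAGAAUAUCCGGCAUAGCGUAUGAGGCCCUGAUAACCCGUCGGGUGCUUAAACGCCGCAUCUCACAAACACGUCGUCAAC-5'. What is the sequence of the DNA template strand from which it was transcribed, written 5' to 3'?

5'-AGGGATTCTTATAGGCCGTATCGCATACTCCGGGACTATTGGGCAGCCCACGAATTTGCGGCGTAGAGTGTTTGTGCAGCAGTTG-3'

Written 5'→3' the mRNA is CAACUGCUGCACAAACACUCUACGCCGCAAAUUCGUGGGCUGCCCAAUAGUCCCGGAGUAUGCGAUACGGCCUAUAAGAAUCCCU, so the coding DNA strand is CAACTGCTGCACAAACACTCTACGCCGCAAATTCGTGGGCTGCCCAATAGTCCCGGAGTATGCGATACGGCCTATAAGAATCCCT. The template is its reverse complement.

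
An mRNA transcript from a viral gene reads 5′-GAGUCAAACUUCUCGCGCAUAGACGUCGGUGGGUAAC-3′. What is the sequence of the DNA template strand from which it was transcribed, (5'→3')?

5'-GTTACCCACCGACGTCTATGCGCGAGAAGTTTGACTC-3'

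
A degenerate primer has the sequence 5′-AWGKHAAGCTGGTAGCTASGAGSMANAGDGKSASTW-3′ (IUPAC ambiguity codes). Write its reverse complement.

5'-WASTSMCHCTNTKSCTCSTAGCTACCAGCTTDMCWT-3'

Standard pairs A↔T, G↔C; ambiguity codes pair M↔K, W↔W, S↔S, D↔H, N↔N. Complement (TWCMDTTCGACCATCGATSCTCSKTNTCHCMSTSAW), then reverse for 5'→3'.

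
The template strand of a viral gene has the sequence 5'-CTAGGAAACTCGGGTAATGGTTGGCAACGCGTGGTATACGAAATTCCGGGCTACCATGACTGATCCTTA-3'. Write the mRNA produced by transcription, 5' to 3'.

5'-UAAGGAUCAGUCAUGGUAGCCCGGAAUUUCGUAUACCACGCGUUGCCAACCAUUACCCGAGUUUCCUAG-3'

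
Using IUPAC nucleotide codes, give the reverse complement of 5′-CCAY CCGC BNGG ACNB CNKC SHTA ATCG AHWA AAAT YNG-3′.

5'-CNRATTTTWDTCGATTADSGMNGVNGTCCNVGCGGRTGG-3'

Standard pairs A↔T, G↔C; ambiguity codes pair Y↔R, K↔M, W↔W, S↔S, B↔V, H↔D, N↔N. Complement (GGTRGGCGVNCCTGNVGNMGSDATTAGCTDWTTTTARNC), then reverse for 5'→3'.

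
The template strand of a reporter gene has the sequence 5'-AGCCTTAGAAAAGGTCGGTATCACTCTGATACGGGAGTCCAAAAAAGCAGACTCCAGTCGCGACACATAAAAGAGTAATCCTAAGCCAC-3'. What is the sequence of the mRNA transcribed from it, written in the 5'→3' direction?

5'-GUGGCUUAGGAUUACUCUUUUAUGUGUCGCGACUGGAGUCUGCUUUUUUGGACUCCCGUAUCAGAGUGAUACCGACCUUUUCUAAGGCU-3'

The mRNA has the sequence of the coding strand (reverse complement of the template) with T→U. Reverse complement of AGCCTTAGAAAAGGTCGGTATCACTCTGATACGGGAGTCCAAAAAAGCAGACTCCAGTCGCGACACATAAAAGAGTAATCCTAAGCCAC is GTGGCTTAGGATTACTCTTTTATGTGTCGCGACTGGAGTCTGCTTTTTTGGACTCCCGTATCAGAGTGATACCGACCTTTTCTAAGGCT; then T→U.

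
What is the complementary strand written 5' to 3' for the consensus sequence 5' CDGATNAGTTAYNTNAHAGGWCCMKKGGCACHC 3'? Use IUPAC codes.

Standard pairs A↔T, G↔C; ambiguity codes pair Y↔R, M↔K, W↔W, D↔H, N↔N. Complement (GHCTANTCAATRNANTDTCCWGGKMMCCGTGDG), then reverse for 5'→3'.

5'-GDGTGCCMMKGGWCCTDTNANRTAACTNATCHG-3'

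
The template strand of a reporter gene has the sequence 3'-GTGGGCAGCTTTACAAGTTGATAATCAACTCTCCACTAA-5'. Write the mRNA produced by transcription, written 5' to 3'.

5'-CACCCGUCGAAAUGUUCAACUAUUAGUUGAGAGGUGAUU-3'

Reading the template 3'→5' as shown, RNA polymerase pairs each base (A→U, T→A, G↔C) to build mRNA 5'→3' directly.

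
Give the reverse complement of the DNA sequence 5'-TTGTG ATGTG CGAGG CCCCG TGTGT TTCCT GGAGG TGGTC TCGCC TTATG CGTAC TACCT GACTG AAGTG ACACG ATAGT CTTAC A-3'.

5'-TGTAAGACTATCGTGTCACTTCAGTCAGGTAGTACGCATAAGGCGAGACCACCTCCAGGAAACACACGGGGCCTCGCACATCACAA-3'

Reading the sequence 3'→5' and pairing each base (A↔T, G↔C) gives the reverse complement directly.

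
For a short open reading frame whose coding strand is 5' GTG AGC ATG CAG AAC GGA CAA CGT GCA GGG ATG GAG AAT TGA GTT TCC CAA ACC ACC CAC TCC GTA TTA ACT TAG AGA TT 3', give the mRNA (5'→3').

5′-GUGAGCAUGCAGAACGGACAACGUGCAGGGAUGGAGAAUUGAGUUUCCCAAACCACCCACUCCGUAUUAACUUAGAGAUU-3′

The mRNA is synthesized from the template strand, so it matches the coding strand with T replaced by U.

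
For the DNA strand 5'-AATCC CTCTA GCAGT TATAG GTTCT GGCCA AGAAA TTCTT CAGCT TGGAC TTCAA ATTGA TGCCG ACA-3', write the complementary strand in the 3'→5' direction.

3′-TTAGGGAGATCGTCAATATCCAAGACCGGTTCTTTAAGAAGTCGAACCTGAAGTTTAACTACGGCTGT-5′

Base-pairing A↔T, G↔C gives the complement. The complementary strand is antiparallel, so paired with a 5'→3' strand it runs 3'→5'.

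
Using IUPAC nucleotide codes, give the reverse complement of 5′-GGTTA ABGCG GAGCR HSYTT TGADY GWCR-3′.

Standard pairs A↔T, G↔C; ambiguity codes pair R↔Y, W↔W, S↔S, B↔V, D↔H. Complement (CCAATTVCGCCTCGYDSRAAACTHRCWGY), then reverse for 5'→3'.

5'-YGWCRHTCAAARSDYGCTCCGCVTTAACC-3'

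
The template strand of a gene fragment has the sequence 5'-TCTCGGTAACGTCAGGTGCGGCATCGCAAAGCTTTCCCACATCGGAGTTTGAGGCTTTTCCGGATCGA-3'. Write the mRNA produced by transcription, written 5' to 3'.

The mRNA has the sequence of the coding strand (reverse complement of the template) with T→U. Reverse complement of TCTCGGTAACGTCAGGTGCGGCATCGCAAAGCTTTCCCACATCGGAGTTTGAGGCTTTTCCGGATCGA is TCGATCCGGAAAAGCCTCAAACTCCGATGTGGGAAAGCTTTGCGATGCCGCACCTGACGTTACCGAGA; then T→U.

5'-UCGAUCCGGAAAAGCCUCAAACUCCGAUGUGGGAAAGCUUUGCGAUGCCGCACCUGACGUUACCGAGA-3'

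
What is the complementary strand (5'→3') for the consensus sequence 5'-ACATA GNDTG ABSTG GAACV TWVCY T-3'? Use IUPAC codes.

5'-ARGBWABGTTCCASVTCAHNCTATGT-3'

Standard pairs A↔T, G↔C; ambiguity codes pair Y↔R, W↔W, S↔S, B↔V, D↔H, N↔N. Complement (TGTATCNHACTVSACCTTGBAWBGRA), then reverse for 5'→3'.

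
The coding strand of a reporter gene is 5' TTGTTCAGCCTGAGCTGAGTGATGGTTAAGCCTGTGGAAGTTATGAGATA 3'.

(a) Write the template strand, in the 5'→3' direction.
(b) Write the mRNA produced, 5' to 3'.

(a) 5'-TATCTCATAACTTCCACAGGCTTAACCATCACTCAGCTCAGGCTGAACAA-3'
(b) 5'-UUGUUCAGCCUGAGCUGAGUGAUGGUUAAGCCUGUGGAAGUUAUGAGAUA-3'

(a) The template strand is the reverse complement of the coding strand: complement AACAAGTCGGACTCGACTCACTACCAATTCGGACACCTTCAATACTCTAT, then reverse.
(b) mRNA matches the coding strand with T→U.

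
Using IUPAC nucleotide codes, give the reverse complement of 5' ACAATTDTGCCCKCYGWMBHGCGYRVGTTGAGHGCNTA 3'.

Standard pairs A↔T, G↔C; ambiguity codes pair R↔Y, M↔K, W↔W, B↔V, D↔H, N↔N. Complement (TGTTAAHACGGGMGRCWKVDCGCRYBCAACTCDCGNAT), then reverse for 5'→3'.

5'-TANGCDCTCAACBYRCGCDVKWCRGMGGGCAHAATTGT-3'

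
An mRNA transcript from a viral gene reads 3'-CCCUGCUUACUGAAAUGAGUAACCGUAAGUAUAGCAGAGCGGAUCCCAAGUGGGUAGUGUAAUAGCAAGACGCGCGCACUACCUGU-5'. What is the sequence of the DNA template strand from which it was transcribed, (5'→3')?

5'-GGGACGAATGACTTTACTCATTGGCATTCATATCGTCTCGCCTAGGGTTCACCCATCACATTATCGTTCTGCGCGCGTGATGGACA-3'

Written 5'→3' the mRNA is UGUCCAUCACGCGCGCAGAACGAUAAUGUGAUGGGUGAACCCUAGGCGAGACGAUAUGAAUGCCAAUGAGUAAAGUCAUUCGUCCC, so the coding DNA strand is TGTCCATCACGCGCGCAGAACGATAATGTGATGGGTGAACCCTAGGCGAGACGATATGAATGCCAATGAGTAAAGTCATTCGTCCC. The template is its reverse complement.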